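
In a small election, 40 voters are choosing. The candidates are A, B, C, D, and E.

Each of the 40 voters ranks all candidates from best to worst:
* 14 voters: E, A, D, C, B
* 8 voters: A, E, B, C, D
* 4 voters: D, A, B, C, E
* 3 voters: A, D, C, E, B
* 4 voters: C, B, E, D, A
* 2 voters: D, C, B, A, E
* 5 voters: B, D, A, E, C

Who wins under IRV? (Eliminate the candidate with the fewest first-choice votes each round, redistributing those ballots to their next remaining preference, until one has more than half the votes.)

A

Round 1: A 11, B 5, C 4, D 6, E 14. C eliminated.
Round 2: A 11, B 9, D 6, E 14. D eliminated.
Round 3: A 15, B 11, E 14. B eliminated.
Round 4: A 22, E 18. A has a majority (≥21).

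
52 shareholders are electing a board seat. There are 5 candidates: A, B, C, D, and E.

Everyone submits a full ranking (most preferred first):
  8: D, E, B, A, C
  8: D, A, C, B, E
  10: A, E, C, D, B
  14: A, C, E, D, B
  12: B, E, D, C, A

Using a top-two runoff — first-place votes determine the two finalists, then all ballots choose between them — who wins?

D

Round 1 first-place votes: A 24, B 12, C 0, D 16, E 0. A and D advance.
Runoff: A is ranked above D on 24 ballots, D above A on 28.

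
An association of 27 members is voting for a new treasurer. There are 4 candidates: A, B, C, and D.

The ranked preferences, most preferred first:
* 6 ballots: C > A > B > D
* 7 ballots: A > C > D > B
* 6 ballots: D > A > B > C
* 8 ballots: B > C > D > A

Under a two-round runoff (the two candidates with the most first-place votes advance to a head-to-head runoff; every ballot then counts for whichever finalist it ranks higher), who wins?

A

Round 1 first-place votes: A 7, B 8, C 6, D 6. B and A advance.
Runoff: B is ranked above A on 8 ballots, A above B on 19.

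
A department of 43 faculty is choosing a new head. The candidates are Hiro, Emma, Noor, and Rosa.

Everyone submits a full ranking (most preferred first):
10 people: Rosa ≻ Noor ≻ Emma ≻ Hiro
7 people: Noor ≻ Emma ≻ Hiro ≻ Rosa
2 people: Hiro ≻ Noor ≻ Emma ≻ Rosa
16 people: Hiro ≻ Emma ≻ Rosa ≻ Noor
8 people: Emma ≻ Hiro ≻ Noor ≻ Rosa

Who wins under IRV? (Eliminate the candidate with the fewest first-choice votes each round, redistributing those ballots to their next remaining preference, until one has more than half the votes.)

Emma

Round 1: Hiro 18, Emma 8, Noor 7, Rosa 10. Noor eliminated.
Round 2: Hiro 18, Emma 15, Rosa 10. Rosa eliminated.
Round 3: Hiro 18, Emma 25. Emma has a majority (≥22).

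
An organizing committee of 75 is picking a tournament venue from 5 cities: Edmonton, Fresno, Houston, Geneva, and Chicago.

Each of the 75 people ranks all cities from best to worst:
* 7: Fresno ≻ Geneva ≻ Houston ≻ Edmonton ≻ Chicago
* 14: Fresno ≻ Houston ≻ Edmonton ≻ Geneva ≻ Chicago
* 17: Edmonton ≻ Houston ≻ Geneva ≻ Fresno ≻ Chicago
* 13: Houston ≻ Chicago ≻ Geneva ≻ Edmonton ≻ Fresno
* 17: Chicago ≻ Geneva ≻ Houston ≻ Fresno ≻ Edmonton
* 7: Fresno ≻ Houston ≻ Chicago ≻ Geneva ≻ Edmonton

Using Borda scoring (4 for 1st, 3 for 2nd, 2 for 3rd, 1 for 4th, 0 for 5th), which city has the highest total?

Edmonton: 7×1 + 14×2 + 17×4 + 13×1 + 17×0 + 7×0 = 116
Fresno: 7×4 + 14×4 + 17×1 + 13×0 + 17×1 + 7×4 = 146
Houston: 7×2 + 14×3 + 17×3 + 13×4 + 17×2 + 7×3 = 214
Geneva: 7×3 + 14×1 + 17×2 + 13×2 + 17×3 + 7×1 = 153
Chicago: 7×0 + 14×0 + 17×0 + 13×3 + 17×4 + 7×2 = 121

Houston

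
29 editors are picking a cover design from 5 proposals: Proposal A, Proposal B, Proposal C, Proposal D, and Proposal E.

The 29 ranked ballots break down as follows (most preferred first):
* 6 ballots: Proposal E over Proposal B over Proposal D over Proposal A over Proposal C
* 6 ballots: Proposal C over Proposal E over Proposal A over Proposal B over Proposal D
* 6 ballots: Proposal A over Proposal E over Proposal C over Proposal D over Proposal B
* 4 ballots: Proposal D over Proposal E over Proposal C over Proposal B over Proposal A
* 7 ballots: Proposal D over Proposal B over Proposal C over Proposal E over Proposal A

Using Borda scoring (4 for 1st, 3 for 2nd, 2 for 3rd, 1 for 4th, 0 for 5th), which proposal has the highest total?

Proposal A: 6×1 + 6×2 + 6×4 + 4×0 + 7×0 = 42
Proposal B: 6×3 + 6×1 + 6×0 + 4×1 + 7×3 = 49
Proposal C: 6×0 + 6×4 + 6×2 + 4×2 + 7×2 = 58
Proposal D: 6×2 + 6×0 + 6×1 + 4×4 + 7×4 = 62
Proposal E: 6×4 + 6×3 + 6×3 + 4×3 + 7×1 = 79

Proposal E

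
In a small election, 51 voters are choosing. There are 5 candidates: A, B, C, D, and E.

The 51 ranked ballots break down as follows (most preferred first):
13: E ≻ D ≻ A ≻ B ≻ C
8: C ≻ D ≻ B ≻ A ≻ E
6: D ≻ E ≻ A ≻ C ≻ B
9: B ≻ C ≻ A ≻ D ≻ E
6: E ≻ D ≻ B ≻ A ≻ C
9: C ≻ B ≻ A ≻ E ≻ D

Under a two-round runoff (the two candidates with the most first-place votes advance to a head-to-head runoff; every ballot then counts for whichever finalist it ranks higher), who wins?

Round 1 first-place votes: A 0, B 9, C 17, D 6, E 19. E and C advance.
Runoff: E is ranked above C on 25 ballots, C above E on 26.

C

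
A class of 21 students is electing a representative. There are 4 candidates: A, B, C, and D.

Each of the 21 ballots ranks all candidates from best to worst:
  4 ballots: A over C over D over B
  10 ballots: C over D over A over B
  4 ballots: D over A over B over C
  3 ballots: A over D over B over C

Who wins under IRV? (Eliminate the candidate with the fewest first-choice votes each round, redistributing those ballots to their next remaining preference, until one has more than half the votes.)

Round 1: A 7, B 0, C 10, D 4. B eliminated.
Round 2: A 7, C 10, D 4. D eliminated.
Round 3: A 11, C 10. A has a majority (≥11).

A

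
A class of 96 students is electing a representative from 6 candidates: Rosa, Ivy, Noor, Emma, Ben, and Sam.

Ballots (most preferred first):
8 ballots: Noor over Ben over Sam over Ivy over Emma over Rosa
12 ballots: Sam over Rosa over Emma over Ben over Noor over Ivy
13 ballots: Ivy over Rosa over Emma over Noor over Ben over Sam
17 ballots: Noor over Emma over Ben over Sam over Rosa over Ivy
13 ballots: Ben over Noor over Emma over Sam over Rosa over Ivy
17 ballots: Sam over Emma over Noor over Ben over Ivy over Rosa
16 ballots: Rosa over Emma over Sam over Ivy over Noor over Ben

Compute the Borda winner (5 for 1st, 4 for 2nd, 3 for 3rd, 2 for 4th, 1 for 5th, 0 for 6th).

Rosa: 8×0 + 12×4 + 13×4 + 17×1 + 13×1 + 17×0 + 16×5 = 210
Ivy: 8×2 + 12×0 + 13×5 + 17×0 + 13×0 + 17×1 + 16×2 = 130
Noor: 8×5 + 12×1 + 13×2 + 17×5 + 13×4 + 17×3 + 16×1 = 282
Emma: 8×1 + 12×3 + 13×3 + 17×4 + 13×3 + 17×4 + 16×4 = 322
Ben: 8×4 + 12×2 + 13×1 + 17×3 + 13×5 + 17×2 + 16×0 = 219
Sam: 8×3 + 12×5 + 13×0 + 17×2 + 13×2 + 17×5 + 16×3 = 277

Emma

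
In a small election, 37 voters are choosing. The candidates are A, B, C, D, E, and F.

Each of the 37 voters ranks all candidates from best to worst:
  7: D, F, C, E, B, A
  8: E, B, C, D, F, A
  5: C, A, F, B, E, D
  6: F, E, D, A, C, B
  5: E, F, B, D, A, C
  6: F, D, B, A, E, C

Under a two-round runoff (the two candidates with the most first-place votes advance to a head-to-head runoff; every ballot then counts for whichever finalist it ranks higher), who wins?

F

Round 1 first-place votes: A 0, B 0, C 5, D 7, E 13, F 12. E and F advance.
Runoff: E is ranked above F on 13 ballots, F above E on 24.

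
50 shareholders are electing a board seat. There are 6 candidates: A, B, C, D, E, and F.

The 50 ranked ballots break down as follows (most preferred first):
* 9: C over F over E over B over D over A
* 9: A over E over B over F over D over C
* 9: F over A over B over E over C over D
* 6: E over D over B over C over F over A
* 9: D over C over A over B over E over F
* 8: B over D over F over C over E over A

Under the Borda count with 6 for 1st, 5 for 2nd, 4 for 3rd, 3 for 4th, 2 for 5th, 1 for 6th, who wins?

A: 9×1 + 9×6 + 9×5 + 6×1 + 9×4 + 8×1 = 158
B: 9×3 + 9×4 + 9×4 + 6×4 + 9×3 + 8×6 = 198
C: 9×6 + 9×1 + 9×2 + 6×3 + 9×5 + 8×3 = 168
D: 9×2 + 9×2 + 9×1 + 6×5 + 9×6 + 8×5 = 169
E: 9×4 + 9×5 + 9×3 + 6×6 + 9×2 + 8×2 = 178
F: 9×5 + 9×3 + 9×6 + 6×2 + 9×1 + 8×4 = 179

B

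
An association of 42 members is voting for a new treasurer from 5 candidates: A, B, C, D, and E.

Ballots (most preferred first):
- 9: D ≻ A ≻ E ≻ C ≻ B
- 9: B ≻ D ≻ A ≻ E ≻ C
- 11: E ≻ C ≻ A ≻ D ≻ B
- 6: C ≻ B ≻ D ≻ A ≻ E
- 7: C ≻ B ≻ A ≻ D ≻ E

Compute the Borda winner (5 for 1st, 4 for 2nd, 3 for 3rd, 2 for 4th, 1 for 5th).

C

A: 9×4 + 9×3 + 11×3 + 6×2 + 7×3 = 129
B: 9×1 + 9×5 + 11×1 + 6×4 + 7×4 = 117
C: 9×2 + 9×1 + 11×4 + 6×5 + 7×5 = 136
D: 9×5 + 9×4 + 11×2 + 6×3 + 7×2 = 135
E: 9×3 + 9×2 + 11×5 + 6×1 + 7×1 = 113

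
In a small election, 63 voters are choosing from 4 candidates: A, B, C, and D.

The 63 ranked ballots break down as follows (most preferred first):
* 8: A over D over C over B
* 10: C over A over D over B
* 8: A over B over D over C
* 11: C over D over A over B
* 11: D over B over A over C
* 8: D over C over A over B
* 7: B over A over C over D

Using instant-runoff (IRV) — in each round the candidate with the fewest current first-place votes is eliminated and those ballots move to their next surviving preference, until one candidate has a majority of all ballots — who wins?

A

Round 1: A 16, B 7, C 21, D 19. B eliminated.
Round 2: A 23, C 21, D 19. D eliminated.
Round 3: A 34, C 29. A has a majority (≥32).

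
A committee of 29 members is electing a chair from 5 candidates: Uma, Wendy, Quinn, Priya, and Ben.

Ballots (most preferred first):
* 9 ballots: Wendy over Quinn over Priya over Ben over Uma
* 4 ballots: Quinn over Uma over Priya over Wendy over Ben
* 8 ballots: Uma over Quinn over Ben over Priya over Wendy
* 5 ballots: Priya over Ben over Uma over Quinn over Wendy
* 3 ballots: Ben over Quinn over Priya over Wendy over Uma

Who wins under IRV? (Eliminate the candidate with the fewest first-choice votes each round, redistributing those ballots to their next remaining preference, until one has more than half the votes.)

Round 1: Uma 8, Wendy 9, Quinn 4, Priya 5, Ben 3. Ben eliminated.
Round 2: Uma 8, Wendy 9, Quinn 7, Priya 5. Priya eliminated.
Round 3: Uma 13, Wendy 9, Quinn 7. Quinn eliminated.
Round 4: Uma 17, Wendy 12. Uma has a majority (≥15).

Uma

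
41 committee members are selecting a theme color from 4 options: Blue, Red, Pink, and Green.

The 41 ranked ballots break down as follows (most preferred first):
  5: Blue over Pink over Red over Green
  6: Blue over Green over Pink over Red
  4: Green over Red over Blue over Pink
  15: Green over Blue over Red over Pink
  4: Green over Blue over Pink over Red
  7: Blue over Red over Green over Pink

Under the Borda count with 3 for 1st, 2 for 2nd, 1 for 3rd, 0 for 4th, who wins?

Blue: 5×3 + 6×3 + 4×1 + 15×2 + 4×2 + 7×3 = 96
Red: 5×1 + 6×0 + 4×2 + 15×1 + 4×0 + 7×2 = 42
Pink: 5×2 + 6×1 + 4×0 + 15×0 + 4×1 + 7×0 = 20
Green: 5×0 + 6×2 + 4×3 + 15×3 + 4×3 + 7×1 = 88

Blue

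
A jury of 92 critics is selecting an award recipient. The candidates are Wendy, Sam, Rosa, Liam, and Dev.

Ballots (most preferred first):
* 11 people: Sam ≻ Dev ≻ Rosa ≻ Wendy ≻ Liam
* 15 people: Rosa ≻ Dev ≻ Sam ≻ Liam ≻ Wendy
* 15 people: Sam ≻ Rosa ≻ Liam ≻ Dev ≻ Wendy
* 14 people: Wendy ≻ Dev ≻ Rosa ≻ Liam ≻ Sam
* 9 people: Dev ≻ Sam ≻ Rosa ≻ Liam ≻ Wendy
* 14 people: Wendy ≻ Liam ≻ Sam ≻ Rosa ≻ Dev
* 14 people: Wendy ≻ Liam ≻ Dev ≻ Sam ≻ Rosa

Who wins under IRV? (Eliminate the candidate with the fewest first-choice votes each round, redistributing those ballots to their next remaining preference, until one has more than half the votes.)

Sam

Round 1: Wendy 42, Sam 26, Rosa 15, Liam 0, Dev 9. Liam eliminated.
Round 2: Wendy 42, Sam 26, Rosa 15, Dev 9. Dev eliminated.
Round 3: Wendy 42, Sam 35, Rosa 15. Rosa eliminated.
Round 4: Wendy 42, Sam 50. Sam has a majority (≥47).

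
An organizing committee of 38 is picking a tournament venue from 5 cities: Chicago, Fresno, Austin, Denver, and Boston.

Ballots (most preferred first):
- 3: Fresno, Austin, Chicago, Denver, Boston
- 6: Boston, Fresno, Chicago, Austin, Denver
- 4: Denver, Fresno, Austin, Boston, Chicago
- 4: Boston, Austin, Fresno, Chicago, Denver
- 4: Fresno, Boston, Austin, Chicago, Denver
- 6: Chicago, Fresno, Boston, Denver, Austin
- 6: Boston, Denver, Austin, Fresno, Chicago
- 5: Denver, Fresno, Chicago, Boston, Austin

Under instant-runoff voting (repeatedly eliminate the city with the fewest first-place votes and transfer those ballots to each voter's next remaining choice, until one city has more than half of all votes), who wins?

Round 1: Chicago 6, Fresno 7, Austin 0, Denver 9, Boston 16. Austin eliminated.
Round 2: Chicago 6, Fresno 7, Denver 9, Boston 16. Chicago eliminated.
Round 3: Fresno 13, Denver 9, Boston 16. Denver eliminated.
Round 4: Fresno 22, Boston 16. Fresno has a majority (≥20).

Fresno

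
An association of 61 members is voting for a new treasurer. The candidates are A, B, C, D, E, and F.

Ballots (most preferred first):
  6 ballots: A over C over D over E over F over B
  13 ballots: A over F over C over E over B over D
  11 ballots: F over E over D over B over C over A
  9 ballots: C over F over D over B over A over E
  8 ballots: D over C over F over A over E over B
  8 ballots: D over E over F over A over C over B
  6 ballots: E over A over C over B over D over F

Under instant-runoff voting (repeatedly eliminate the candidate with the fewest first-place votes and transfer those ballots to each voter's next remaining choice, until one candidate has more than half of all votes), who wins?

F

Round 1: A 19, B 0, C 9, D 16, E 6, F 11. B eliminated.
Round 2: A 19, C 9, D 16, E 6, F 11. E eliminated.
Round 3: A 25, C 9, D 16, F 11. C eliminated.
Round 4: A 25, D 16, F 20. D eliminated.
Round 5: A 25, F 36. F has a majority (≥31).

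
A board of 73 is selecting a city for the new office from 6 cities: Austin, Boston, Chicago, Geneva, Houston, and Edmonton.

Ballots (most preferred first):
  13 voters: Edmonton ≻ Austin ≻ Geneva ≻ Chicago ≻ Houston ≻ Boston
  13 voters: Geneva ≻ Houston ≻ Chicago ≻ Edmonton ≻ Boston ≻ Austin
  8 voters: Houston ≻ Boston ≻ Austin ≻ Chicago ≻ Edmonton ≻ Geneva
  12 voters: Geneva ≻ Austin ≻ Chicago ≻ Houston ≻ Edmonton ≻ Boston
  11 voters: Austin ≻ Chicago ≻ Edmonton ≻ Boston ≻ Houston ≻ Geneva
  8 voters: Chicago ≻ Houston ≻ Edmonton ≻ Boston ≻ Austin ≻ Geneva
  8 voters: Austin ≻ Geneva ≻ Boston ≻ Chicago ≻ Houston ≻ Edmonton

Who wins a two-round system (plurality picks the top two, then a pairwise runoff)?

Round 1 first-place votes: Austin 19, Boston 0, Chicago 8, Geneva 25, Houston 8, Edmonton 13. Geneva and Austin advance.
Runoff: Geneva is ranked above Austin on 25 ballots, Austin above Geneva on 48.

Austin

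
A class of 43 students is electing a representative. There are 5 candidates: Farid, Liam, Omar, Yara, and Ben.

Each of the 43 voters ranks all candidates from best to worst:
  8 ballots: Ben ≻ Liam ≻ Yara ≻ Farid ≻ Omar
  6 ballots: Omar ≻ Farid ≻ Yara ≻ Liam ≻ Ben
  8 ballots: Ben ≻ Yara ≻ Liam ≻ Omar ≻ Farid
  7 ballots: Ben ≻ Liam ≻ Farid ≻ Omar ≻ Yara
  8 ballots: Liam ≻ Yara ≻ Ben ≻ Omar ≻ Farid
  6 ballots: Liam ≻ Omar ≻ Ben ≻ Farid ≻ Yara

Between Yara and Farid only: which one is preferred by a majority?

Yara is ranked above Farid on 24 ballots; Farid above Yara on 19.

Yara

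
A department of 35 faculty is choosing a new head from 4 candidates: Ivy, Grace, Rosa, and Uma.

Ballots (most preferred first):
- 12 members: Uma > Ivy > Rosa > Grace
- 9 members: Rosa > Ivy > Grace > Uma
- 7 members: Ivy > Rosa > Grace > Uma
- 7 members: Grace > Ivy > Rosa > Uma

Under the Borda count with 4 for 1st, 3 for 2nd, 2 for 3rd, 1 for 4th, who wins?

Ivy: 12×3 + 9×3 + 7×4 + 7×3 = 112
Grace: 12×1 + 9×2 + 7×2 + 7×4 = 72
Rosa: 12×2 + 9×4 + 7×3 + 7×2 = 95
Uma: 12×4 + 9×1 + 7×1 + 7×1 = 71

Ivy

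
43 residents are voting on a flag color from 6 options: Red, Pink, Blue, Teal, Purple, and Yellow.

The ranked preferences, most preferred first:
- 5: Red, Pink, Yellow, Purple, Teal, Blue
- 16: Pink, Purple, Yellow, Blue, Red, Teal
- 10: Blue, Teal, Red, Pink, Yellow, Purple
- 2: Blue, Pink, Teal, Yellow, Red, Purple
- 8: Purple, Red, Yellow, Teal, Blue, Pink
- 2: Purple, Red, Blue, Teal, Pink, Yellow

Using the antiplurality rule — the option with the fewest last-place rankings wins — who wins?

Red

Last-place votes: Red 0, Pink 8, Blue 5, Teal 16, Purple 12, Yellow 2.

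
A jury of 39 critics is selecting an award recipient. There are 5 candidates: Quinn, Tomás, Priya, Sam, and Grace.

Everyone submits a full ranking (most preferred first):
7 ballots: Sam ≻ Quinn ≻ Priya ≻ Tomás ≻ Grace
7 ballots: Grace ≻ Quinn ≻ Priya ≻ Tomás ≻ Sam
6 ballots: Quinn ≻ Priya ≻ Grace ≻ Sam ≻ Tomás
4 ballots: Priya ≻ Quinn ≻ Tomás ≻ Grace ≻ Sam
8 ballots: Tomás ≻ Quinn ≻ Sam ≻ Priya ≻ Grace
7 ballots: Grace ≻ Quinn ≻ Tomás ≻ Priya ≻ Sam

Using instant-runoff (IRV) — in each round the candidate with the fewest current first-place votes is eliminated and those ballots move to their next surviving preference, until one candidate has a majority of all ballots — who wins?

Quinn

Round 1: Quinn 6, Tomás 8, Priya 4, Sam 7, Grace 14. Priya eliminated.
Round 2: Quinn 10, Tomás 8, Sam 7, Grace 14. Sam eliminated.
Round 3: Quinn 17, Tomás 8, Grace 14. Tomás eliminated.
Round 4: Quinn 25, Grace 14. Quinn has a majority (≥20).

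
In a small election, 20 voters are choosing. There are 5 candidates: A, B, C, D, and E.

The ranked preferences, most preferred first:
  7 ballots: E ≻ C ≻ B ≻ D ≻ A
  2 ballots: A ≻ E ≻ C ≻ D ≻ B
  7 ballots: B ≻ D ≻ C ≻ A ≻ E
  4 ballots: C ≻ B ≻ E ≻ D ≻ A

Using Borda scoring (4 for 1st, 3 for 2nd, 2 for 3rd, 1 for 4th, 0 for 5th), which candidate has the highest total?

C

A: 7×0 + 2×4 + 7×1 + 4×0 = 15
B: 7×2 + 2×0 + 7×4 + 4×3 = 54
C: 7×3 + 2×2 + 7×2 + 4×4 = 55
D: 7×1 + 2×1 + 7×3 + 4×1 = 34
E: 7×4 + 2×3 + 7×0 + 4×2 = 42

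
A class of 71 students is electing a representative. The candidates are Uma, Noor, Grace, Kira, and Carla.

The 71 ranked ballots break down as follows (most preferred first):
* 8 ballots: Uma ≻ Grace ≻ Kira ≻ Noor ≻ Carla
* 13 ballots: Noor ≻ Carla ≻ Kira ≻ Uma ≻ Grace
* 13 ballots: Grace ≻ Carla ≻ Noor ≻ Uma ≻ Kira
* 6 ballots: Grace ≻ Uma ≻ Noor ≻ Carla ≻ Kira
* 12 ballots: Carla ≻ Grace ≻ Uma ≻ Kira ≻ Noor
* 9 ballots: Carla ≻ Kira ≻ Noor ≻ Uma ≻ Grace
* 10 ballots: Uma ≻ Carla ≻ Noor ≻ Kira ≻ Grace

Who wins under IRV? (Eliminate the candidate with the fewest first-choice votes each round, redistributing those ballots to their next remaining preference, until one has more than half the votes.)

Round 1: Uma 18, Noor 13, Grace 19, Kira 0, Carla 21. Kira eliminated.
Round 2: Uma 18, Noor 13, Grace 19, Carla 21. Noor eliminated.
Round 3: Uma 18, Grace 19, Carla 34. Uma eliminated.
Round 4: Grace 27, Carla 44. Carla has a majority (≥36).

Carla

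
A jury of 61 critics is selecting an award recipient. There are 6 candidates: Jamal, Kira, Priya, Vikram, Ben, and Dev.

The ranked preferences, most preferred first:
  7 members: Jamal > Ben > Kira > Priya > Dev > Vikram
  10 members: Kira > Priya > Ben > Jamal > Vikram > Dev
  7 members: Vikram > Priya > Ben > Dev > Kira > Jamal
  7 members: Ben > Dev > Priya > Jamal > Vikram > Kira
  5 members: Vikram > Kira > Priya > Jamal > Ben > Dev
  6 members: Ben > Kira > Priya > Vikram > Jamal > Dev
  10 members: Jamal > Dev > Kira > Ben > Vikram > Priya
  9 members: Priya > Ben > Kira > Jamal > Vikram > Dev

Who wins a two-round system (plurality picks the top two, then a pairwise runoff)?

Round 1 first-place votes: Jamal 17, Kira 10, Priya 9, Vikram 12, Ben 13, Dev 0. Jamal and Ben advance.
Runoff: Jamal is ranked above Ben on 22 ballots, Ben above Jamal on 39.

Ben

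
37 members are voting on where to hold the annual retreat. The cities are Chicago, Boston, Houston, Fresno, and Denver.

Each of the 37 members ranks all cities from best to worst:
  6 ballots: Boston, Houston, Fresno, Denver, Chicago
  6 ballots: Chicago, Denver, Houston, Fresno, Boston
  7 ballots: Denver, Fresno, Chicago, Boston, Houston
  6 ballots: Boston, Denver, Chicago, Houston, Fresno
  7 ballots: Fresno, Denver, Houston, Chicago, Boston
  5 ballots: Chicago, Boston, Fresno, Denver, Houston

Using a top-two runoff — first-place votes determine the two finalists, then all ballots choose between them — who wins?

Round 1 first-place votes: Chicago 11, Boston 12, Houston 0, Fresno 7, Denver 7. Boston and Chicago advance.
Runoff: Boston is ranked above Chicago on 12 ballots, Chicago above Boston on 25.

Chicago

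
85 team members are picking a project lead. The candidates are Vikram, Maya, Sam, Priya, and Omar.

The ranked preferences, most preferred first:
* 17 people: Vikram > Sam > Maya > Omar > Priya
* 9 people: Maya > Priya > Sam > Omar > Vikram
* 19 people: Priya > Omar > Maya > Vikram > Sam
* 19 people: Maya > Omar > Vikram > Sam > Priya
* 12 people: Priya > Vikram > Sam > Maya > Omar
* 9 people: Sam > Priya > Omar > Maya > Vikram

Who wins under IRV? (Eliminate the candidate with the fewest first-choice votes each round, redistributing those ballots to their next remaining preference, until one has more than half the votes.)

Round 1: Vikram 17, Maya 28, Sam 9, Priya 31, Omar 0. Omar eliminated.
Round 2: Vikram 17, Maya 28, Sam 9, Priya 31. Sam eliminated.
Round 3: Vikram 17, Maya 28, Priya 40. Vikram eliminated.
Round 4: Maya 45, Priya 40. Maya has a majority (≥43).

Maya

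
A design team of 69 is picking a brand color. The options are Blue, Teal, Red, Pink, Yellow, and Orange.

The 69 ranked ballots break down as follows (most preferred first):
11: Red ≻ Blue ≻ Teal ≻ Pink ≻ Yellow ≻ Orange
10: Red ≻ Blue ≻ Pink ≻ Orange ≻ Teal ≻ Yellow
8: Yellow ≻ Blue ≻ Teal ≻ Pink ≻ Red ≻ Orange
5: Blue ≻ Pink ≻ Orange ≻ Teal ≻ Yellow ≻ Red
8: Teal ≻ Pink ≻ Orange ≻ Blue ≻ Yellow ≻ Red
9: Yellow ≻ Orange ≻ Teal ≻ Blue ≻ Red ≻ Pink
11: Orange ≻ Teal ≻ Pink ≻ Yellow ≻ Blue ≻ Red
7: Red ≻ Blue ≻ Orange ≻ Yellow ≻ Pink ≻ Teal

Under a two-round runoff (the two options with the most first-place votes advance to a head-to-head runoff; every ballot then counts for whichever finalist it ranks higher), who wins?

Round 1 first-place votes: Blue 5, Teal 8, Red 28, Pink 0, Yellow 17, Orange 11. Red and Yellow advance.
Runoff: Red is ranked above Yellow on 28 ballots, Yellow above Red on 41.

Yellow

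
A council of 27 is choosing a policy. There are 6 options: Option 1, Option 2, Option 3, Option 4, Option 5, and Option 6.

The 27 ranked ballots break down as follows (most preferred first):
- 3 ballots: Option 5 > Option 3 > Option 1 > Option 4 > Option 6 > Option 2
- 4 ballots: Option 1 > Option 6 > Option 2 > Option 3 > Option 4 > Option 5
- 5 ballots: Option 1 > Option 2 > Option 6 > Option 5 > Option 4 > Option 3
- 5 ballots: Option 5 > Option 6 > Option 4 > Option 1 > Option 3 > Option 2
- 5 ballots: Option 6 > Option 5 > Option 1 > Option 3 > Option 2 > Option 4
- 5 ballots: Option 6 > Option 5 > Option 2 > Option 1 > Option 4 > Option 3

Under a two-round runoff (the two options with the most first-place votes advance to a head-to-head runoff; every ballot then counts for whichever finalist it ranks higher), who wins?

Round 1 first-place votes: Option 1 9, Option 2 0, Option 3 0, Option 4 0, Option 5 8, Option 6 10. Option 6 and Option 1 advance.
Runoff: Option 6 is ranked above Option 1 on 15 ballots, Option 1 above Option 6 on 12.

Option 6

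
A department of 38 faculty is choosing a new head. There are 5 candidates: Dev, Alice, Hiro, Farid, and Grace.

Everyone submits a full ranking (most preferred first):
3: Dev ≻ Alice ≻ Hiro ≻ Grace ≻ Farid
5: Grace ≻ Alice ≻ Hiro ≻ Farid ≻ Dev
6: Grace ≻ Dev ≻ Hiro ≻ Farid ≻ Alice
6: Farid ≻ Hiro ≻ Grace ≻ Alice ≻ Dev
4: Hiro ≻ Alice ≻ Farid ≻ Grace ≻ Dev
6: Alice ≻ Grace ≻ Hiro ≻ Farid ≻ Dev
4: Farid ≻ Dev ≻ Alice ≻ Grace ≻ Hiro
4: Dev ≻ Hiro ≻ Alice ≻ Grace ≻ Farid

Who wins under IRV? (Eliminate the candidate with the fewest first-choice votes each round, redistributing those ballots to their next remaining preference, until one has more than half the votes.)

Round 1: Dev 7, Alice 6, Hiro 4, Farid 10, Grace 11. Hiro eliminated.
Round 2: Dev 7, Alice 10, Farid 10, Grace 11. Dev eliminated.
Round 3: Alice 17, Farid 10, Grace 11. Farid eliminated.
Round 4: Alice 21, Grace 17. Alice has a majority (≥20).

Alice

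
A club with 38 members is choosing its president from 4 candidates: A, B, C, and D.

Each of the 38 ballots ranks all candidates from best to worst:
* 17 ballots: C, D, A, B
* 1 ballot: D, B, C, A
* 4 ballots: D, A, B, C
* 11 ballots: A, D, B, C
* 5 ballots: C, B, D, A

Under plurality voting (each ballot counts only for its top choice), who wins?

First-place votes: A 11, B 0, C 22, D 5.

C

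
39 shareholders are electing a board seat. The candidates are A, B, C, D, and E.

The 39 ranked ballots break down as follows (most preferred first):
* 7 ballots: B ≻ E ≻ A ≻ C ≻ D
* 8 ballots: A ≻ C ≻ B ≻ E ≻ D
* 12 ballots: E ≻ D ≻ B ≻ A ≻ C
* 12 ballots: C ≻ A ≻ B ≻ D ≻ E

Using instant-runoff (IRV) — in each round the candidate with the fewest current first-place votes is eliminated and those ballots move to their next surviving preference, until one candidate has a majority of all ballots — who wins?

Round 1: A 8, B 7, C 12, D 0, E 12. D eliminated.
Round 2: A 8, B 7, C 12, E 12. B eliminated.
Round 3: A 8, C 12, E 19. A eliminated.
Round 4: C 20, E 19. C has a majority (≥20).

C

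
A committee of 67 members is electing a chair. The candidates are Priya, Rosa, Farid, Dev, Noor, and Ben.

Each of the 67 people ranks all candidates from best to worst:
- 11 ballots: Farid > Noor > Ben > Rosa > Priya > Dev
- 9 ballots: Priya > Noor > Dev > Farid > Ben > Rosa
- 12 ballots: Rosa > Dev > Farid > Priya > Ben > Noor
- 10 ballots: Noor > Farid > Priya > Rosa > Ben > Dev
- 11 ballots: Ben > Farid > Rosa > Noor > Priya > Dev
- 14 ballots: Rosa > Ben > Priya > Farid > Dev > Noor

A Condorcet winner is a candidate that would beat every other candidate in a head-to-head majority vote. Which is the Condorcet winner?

Farid vs Priya: 44–23
Farid vs Rosa: 41–26
Farid vs Dev: 46–21
Farid vs Noor: 48–19
Farid vs Ben: 42–25
Farid beats every other candidate.

Farid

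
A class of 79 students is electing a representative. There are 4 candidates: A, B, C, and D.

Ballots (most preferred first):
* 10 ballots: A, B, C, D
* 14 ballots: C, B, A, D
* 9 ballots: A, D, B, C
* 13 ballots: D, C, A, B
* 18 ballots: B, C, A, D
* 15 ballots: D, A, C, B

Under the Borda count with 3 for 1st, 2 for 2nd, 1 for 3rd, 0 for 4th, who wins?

A

A: 10×3 + 14×1 + 9×3 + 13×1 + 18×1 + 15×2 = 132
B: 10×2 + 14×2 + 9×1 + 13×0 + 18×3 + 15×0 = 111
C: 10×1 + 14×3 + 9×0 + 13×2 + 18×2 + 15×1 = 129
D: 10×0 + 14×0 + 9×2 + 13×3 + 18×0 + 15×3 = 102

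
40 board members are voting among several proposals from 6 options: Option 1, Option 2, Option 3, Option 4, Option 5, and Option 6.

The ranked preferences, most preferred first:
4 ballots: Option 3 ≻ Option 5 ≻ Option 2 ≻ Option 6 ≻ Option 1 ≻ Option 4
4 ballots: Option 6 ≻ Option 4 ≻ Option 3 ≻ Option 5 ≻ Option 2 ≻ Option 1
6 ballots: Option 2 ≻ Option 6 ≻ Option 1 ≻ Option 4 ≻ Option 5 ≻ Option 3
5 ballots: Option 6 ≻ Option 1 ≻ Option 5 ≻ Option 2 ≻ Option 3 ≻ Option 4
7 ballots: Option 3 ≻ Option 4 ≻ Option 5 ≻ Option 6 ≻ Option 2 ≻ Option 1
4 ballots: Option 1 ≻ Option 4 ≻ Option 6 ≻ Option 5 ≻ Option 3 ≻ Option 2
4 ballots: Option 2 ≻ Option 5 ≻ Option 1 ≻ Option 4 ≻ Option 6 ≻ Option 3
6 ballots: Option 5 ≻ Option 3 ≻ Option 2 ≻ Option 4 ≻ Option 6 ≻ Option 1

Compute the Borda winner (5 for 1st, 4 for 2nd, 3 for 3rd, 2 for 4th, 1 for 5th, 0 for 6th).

Option 1: 4×1 + 4×0 + 6×3 + 5×4 + 7×0 + 4×5 + 4×3 + 6×0 = 74
Option 2: 4×3 + 4×1 + 6×5 + 5×2 + 7×1 + 4×0 + 4×5 + 6×3 = 101
Option 3: 4×5 + 4×3 + 6×0 + 5×1 + 7×5 + 4×1 + 4×0 + 6×4 = 100
Option 4: 4×0 + 4×4 + 6×2 + 5×0 + 7×4 + 4×4 + 4×2 + 6×2 = 92
Option 5: 4×4 + 4×2 + 6×1 + 5×3 + 7×3 + 4×2 + 4×4 + 6×5 = 120
Option 6: 4×2 + 4×5 + 6×4 + 5×5 + 7×2 + 4×3 + 4×1 + 6×1 = 113

Option 5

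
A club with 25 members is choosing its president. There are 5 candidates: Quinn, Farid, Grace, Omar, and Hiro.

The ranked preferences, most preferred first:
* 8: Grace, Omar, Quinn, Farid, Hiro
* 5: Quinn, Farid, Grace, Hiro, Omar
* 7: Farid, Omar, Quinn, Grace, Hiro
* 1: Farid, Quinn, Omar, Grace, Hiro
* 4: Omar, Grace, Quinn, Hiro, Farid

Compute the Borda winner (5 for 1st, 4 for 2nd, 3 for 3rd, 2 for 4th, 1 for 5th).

Quinn: 8×3 + 5×5 + 7×3 + 1×4 + 4×3 = 86
Farid: 8×2 + 5×4 + 7×5 + 1×5 + 4×1 = 80
Grace: 8×5 + 5×3 + 7×2 + 1×2 + 4×4 = 87
Omar: 8×4 + 5×1 + 7×4 + 1×3 + 4×5 = 88
Hiro: 8×1 + 5×2 + 7×1 + 1×1 + 4×2 = 34

Omar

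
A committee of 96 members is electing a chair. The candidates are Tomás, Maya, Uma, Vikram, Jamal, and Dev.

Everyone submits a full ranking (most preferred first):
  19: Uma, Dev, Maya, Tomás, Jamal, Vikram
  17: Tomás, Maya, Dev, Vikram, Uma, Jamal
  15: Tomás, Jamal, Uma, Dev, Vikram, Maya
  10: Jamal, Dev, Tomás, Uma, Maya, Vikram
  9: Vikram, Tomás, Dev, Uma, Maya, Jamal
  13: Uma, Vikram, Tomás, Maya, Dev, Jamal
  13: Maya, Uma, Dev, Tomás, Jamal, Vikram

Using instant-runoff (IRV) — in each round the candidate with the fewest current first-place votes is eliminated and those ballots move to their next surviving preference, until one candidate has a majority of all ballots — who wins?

Tomás

Round 1: Tomás 32, Maya 13, Uma 32, Vikram 9, Jamal 10, Dev 0. Dev eliminated.
Round 2: Tomás 32, Maya 13, Uma 32, Vikram 9, Jamal 10. Vikram eliminated.
Round 3: Tomás 41, Maya 13, Uma 32, Jamal 10. Jamal eliminated.
Round 4: Tomás 51, Maya 13, Uma 32. Tomás has a majority (≥49).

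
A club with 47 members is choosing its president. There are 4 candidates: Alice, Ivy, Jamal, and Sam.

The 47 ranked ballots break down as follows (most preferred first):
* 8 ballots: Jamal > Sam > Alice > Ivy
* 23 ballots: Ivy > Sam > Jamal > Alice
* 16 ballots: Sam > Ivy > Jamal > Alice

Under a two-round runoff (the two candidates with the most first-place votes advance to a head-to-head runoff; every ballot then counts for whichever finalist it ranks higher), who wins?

Round 1 first-place votes: Alice 0, Ivy 23, Jamal 8, Sam 16. Ivy and Sam advance.
Runoff: Ivy is ranked above Sam on 23 ballots, Sam above Ivy on 24.

Sam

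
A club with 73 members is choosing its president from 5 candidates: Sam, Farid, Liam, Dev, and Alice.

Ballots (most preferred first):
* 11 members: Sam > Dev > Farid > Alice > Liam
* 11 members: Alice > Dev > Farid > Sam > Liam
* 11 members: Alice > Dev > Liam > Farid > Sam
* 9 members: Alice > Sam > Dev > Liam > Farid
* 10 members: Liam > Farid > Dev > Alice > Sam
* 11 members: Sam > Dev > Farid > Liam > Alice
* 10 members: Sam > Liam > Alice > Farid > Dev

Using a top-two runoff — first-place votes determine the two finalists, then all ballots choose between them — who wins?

Alice

Round 1 first-place votes: Sam 32, Farid 0, Liam 10, Dev 0, Alice 31. Sam and Alice advance.
Runoff: Sam is ranked above Alice on 32 ballots, Alice above Sam on 41.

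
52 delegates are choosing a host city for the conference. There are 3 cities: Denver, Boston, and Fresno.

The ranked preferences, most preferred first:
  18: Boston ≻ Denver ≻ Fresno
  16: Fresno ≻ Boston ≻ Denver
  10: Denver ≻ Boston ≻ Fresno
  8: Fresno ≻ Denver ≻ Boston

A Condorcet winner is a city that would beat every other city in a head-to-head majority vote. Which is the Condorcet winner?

Boston

Boston vs Denver: 34–18
Boston vs Fresno: 28–24
Boston beats every other city.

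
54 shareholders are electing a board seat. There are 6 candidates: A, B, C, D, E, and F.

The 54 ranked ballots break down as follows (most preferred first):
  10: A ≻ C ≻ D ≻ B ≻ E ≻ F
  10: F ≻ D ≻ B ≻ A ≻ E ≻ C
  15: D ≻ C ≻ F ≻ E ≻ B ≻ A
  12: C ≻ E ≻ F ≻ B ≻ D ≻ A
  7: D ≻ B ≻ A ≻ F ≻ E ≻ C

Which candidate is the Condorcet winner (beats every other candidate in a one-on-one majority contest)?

D

D vs A: 44–10
D vs B: 42–12
D vs C: 32–22
D vs E: 42–12
D vs F: 32–22
D beats every other candidate.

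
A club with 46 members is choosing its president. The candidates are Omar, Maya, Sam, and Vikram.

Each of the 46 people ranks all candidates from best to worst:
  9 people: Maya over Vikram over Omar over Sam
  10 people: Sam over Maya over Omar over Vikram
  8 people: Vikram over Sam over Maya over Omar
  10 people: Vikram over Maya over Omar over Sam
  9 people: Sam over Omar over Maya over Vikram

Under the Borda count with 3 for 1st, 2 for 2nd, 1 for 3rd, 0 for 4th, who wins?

Maya

Omar: 9×1 + 10×1 + 8×0 + 10×1 + 9×2 = 47
Maya: 9×3 + 10×2 + 8×1 + 10×2 + 9×1 = 84
Sam: 9×0 + 10×3 + 8×2 + 10×0 + 9×3 = 73
Vikram: 9×2 + 10×0 + 8×3 + 10×3 + 9×0 = 72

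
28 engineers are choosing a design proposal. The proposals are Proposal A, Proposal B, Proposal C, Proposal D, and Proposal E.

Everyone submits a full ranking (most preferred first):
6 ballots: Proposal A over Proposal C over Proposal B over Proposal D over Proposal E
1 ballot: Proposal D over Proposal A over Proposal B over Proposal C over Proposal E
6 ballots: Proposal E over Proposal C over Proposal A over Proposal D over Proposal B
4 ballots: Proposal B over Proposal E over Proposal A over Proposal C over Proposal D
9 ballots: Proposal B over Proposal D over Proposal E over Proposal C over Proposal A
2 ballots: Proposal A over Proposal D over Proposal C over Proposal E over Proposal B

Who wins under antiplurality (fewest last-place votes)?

Proposal C

Last-place votes: Proposal A 9, Proposal B 8, Proposal C 0, Proposal D 4, Proposal E 7.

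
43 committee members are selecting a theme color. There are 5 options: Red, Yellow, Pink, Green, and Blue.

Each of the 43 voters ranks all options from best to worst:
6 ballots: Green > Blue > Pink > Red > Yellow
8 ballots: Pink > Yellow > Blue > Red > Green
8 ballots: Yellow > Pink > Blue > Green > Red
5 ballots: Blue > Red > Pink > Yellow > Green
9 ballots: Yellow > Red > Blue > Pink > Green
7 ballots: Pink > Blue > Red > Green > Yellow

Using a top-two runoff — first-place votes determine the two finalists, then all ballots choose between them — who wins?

Pink

Round 1 first-place votes: Red 0, Yellow 17, Pink 15, Green 6, Blue 5. Yellow and Pink advance.
Runoff: Yellow is ranked above Pink on 17 ballots, Pink above Yellow on 26.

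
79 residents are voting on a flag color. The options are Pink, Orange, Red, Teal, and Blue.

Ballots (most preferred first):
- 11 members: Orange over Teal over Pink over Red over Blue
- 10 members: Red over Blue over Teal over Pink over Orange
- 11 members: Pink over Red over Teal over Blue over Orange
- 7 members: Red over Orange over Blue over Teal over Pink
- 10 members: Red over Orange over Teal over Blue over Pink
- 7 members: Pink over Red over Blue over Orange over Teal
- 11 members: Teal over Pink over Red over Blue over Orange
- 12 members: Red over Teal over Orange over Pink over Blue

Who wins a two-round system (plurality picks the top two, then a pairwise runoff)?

Round 1 first-place votes: Pink 18, Orange 11, Red 39, Teal 11, Blue 0. Red and Pink advance.
Runoff: Red is ranked above Pink on 39 ballots, Pink above Red on 40.

Pink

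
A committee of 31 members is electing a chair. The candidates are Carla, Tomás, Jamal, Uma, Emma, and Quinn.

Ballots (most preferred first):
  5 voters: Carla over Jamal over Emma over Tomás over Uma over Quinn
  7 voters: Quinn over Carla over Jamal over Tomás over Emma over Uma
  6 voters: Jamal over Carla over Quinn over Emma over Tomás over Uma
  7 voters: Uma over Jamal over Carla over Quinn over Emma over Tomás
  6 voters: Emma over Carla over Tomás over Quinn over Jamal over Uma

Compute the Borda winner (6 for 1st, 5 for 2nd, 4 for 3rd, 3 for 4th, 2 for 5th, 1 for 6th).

Carla

Carla: 5×6 + 7×5 + 6×5 + 7×4 + 6×5 = 153
Tomás: 5×3 + 7×3 + 6×2 + 7×1 + 6×4 = 79
Jamal: 5×5 + 7×4 + 6×6 + 7×5 + 6×2 = 136
Uma: 5×2 + 7×1 + 6×1 + 7×6 + 6×1 = 71
Emma: 5×4 + 7×2 + 6×3 + 7×2 + 6×6 = 102
Quinn: 5×1 + 7×6 + 6×4 + 7×3 + 6×3 = 110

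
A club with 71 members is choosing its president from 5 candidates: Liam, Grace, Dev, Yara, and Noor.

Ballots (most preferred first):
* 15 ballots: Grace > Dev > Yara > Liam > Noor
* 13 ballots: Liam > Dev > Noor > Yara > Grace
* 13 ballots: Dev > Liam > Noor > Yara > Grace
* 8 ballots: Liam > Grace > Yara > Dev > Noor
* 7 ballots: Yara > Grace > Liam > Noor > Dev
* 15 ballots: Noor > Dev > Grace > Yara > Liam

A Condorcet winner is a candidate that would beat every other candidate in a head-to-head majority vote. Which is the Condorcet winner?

Dev

Dev vs Liam: 43–28
Dev vs Grace: 41–30
Dev vs Yara: 56–15
Dev vs Noor: 49–22
Dev beats every other candidate.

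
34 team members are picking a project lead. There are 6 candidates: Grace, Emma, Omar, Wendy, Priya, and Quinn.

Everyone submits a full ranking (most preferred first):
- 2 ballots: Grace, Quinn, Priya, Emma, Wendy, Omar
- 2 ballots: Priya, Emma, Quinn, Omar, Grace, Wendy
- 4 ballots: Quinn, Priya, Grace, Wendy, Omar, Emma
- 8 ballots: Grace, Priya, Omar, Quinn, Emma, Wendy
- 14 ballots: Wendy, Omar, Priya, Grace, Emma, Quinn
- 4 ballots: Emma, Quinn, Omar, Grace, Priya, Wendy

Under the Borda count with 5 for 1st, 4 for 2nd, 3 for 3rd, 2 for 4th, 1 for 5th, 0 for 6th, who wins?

Priya

Grace: 2×5 + 2×1 + 4×3 + 8×5 + 14×2 + 4×2 = 100
Emma: 2×2 + 2×4 + 4×0 + 8×1 + 14×1 + 4×5 = 54
Omar: 2×0 + 2×2 + 4×1 + 8×3 + 14×4 + 4×3 = 100
Wendy: 2×1 + 2×0 + 4×2 + 8×0 + 14×5 + 4×0 = 80
Priya: 2×3 + 2×5 + 4×4 + 8×4 + 14×3 + 4×1 = 110
Quinn: 2×4 + 2×3 + 4×5 + 8×2 + 14×0 + 4×4 = 66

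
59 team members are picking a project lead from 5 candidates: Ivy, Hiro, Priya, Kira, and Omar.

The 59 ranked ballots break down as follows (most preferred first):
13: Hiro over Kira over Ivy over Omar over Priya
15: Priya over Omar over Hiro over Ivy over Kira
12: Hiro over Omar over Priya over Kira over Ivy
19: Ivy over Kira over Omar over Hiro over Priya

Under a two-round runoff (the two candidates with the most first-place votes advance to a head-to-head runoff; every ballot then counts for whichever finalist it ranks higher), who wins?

Round 1 first-place votes: Ivy 19, Hiro 25, Priya 15, Kira 0, Omar 0. Hiro and Ivy advance.
Runoff: Hiro is ranked above Ivy on 40 ballots, Ivy above Hiro on 19.

Hiro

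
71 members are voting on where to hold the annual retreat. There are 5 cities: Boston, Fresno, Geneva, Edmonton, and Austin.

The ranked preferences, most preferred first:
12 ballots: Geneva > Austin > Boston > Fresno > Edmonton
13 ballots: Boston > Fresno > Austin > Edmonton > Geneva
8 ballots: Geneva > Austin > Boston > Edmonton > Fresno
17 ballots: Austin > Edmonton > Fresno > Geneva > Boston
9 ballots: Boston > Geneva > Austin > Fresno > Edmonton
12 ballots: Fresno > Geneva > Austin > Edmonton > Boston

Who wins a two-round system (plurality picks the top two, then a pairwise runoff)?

Round 1 first-place votes: Boston 22, Fresno 12, Geneva 20, Edmonton 0, Austin 17. Boston and Geneva advance.
Runoff: Boston is ranked above Geneva on 22 ballots, Geneva above Boston on 49.

Geneva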